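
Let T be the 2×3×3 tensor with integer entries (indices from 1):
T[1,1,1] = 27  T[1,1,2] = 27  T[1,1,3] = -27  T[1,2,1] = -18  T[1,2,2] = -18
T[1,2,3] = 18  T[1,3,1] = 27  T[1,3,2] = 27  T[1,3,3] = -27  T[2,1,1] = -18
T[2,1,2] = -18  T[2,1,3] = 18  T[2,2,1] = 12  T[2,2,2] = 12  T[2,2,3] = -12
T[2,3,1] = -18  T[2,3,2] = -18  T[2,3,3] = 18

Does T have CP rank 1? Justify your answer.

Yes

If T = a (x) b (x) c then every fibre of T is a multiple of the corresponding factor, so read the factors off the fibres through the nonzero entry T[1,1,1] = 27.
The mode-1 fibre T[:,1,1] = [27, -18] gives a = [3, -2] (primitive direction); the mode-2 fibre T[1,:,1] = [27, -18, 27] gives b = [3, -2, 3]; then c[k] = T[1,1,k] / (a[1]·b[1]) = [27, 27, -27] / 9 = [3, 3, -3].
Expanding [3, -2] (x) [3, -2, 3] (x) [3, 3, -3] reproduces all 18 entries of T, so T = [3, -2] (x) [3, -2, 3] (x) [3, 3, -3] and rank(T) ≤ 1.
Equivalently every frontal slice T[:,:,k] is c[k] times the rank-1 matrix [3, -2] (x) [3, -2, 3]. So T has rank 1 (it is nonzero).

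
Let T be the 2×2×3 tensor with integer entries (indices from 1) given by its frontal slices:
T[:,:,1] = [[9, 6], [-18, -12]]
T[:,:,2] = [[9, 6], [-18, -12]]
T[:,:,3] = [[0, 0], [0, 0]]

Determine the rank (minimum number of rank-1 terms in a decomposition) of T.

1

Lower bound: T ≠ 0 (e.g. T[1,1,1] = 9), so rank(T) ≥ 1.
Upper bound: the mode-1 fibre T[:,1,1] = [9, -18] gives a = [1, -2] (primitive direction); the mode-2 fibre T[1,:,1] = [9, 6] gives b = [3, 2]; then c[k] = T[1,1,k] / (a[1]·b[1]) = [9, 9, 0] / 3 = [3, 3, 0].
Expanding [1, -2] ⊗ [3, 2] ⊗ [3, 3, 0] reproduces all 12 entries of T, so T = [1, -2] ⊗ [3, 2] ⊗ [3, 3, 0] and rank(T) ≤ 1.
These bounds meet, so rank(T) = 1.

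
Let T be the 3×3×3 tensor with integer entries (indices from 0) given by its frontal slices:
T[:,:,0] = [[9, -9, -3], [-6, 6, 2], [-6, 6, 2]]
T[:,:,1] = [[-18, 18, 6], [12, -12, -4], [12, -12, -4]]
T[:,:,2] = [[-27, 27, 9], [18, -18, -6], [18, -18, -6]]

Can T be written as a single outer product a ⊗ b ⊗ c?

Yes

If T = a ⊗ b ⊗ c then every fibre of T is a multiple of the corresponding factor, so read the factors off the fibres through the nonzero entry T[0,0,0] = 9.
The mode-1 fibre T[:,0,0] = [9, -6, -6] gives a = [3, -2, -2] (primitive direction); the mode-2 fibre T[0,:,0] = [9, -9, -3] gives b = [3, -3, -1]; then c[k] = T[0,0,k] / (a[0]·b[0]) = [9, -18, -27] / 9 = [1, -2, -3].
Expanding [3, -2, -2] ⊗ [3, -3, -1] ⊗ [1, -2, -3] reproduces all 27 entries of T, so T = [3, -2, -2] ⊗ [3, -3, -1] ⊗ [1, -2, -3] and rank(T) ≤ 1.
Equivalently every frontal slice T[:,:,k] is c[k] times the rank-1 matrix [3, -2, -2] ⊗ [3, -3, -1]. So T has rank 1 (it is nonzero).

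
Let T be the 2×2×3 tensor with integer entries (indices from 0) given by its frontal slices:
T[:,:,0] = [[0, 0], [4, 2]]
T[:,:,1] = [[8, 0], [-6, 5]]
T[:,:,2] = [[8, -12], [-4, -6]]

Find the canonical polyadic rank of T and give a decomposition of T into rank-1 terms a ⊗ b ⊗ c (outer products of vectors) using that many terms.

rank(T) = 3

Lower bound: in the mode-3 unfolding of T (rows indexed by k, columns by (i,j)) the 3×3 minor on rows k ∈ {0, 1, 2}, columns (i,j) ∈ {(0,0), (0,1), (1,0)} is det [[0, 0, 4], [8, 0, -6], [8, -12, -4]] = -384 ≠ 0, so that unfolding has rank ≥ 3 and hence rank(T) ≥ 3 (CP rank is at least every unfolding rank, though it can be larger).
Upper bound: T is a sum of 3 rank-1 terms, T = [0, 1] ⊗ [2, 1] ⊗ [2, -1, 0] + [1, 1] ⊗ [0, 1] ⊗ [0, 4, -8] + [2, -1] ⊗ [2, -1] ⊗ [0, 2, 2] (written with every a and b primitive with positive leading entry and the scale carried by c; CP decompositions are not unique, and this one is verified by expanding entrywise), so rank(T) ≤ 3.
These bounds meet, so rank(T) = 3.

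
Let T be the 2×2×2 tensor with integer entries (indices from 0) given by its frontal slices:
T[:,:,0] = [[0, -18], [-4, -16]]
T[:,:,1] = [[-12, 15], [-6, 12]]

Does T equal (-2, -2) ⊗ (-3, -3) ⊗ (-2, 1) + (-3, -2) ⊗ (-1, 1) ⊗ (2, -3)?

Reconstruct entry (0,0,0) from the claimed factors: Σₗ aₗ[0]bₗ[0]cₗ[0] = (-2)·(-3)·(-2) + (-3)·(-1)·(2) = -6, but T[0,0,0] = 0. The claim is false.

No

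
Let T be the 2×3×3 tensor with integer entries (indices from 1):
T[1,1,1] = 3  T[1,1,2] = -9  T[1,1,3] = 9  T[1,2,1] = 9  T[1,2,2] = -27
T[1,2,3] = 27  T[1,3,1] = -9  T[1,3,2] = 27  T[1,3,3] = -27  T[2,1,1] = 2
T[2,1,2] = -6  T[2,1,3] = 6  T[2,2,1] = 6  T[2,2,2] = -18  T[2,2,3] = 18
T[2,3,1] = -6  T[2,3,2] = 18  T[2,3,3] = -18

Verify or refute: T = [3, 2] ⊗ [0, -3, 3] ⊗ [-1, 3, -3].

Reconstruct entry (1,1,1) from the claimed factors: Σₗ aₗ[1]bₗ[1]cₗ[1] = (3)·(0)·(-1) = 0, but T[1,1,1] = 3. The claim is false.

No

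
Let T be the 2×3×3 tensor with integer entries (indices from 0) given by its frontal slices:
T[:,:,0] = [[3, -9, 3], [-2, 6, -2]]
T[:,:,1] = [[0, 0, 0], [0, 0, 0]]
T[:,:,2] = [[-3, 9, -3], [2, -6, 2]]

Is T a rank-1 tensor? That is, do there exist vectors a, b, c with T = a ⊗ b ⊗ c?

Yes

If T = a ⊗ b ⊗ c then every fibre of T is a multiple of the corresponding factor, so read the factors off the fibres through the nonzero entry T[0,0,0] = 3.
The mode-1 fibre T[:,0,0] = [3, -2] gives a = [3, -2] (primitive direction); the mode-2 fibre T[0,:,0] = [3, -9, 3] gives b = [1, -3, 1]; then c[k] = T[0,0,k] / (a[0]·b[0]) = [3, 0, -3] / 3 = [1, 0, -1].
Expanding [3, -2] ⊗ [1, -3, 1] ⊗ [1, 0, -1] reproduces all 18 entries of T, so T = [3, -2] ⊗ [1, -3, 1] ⊗ [1, 0, -1] and rank(T) ≤ 1.
Equivalently every frontal slice T[:,:,k] is c[k] times the rank-1 matrix [3, -2] ⊗ [1, -3, 1]. So T has rank 1 (it is nonzero).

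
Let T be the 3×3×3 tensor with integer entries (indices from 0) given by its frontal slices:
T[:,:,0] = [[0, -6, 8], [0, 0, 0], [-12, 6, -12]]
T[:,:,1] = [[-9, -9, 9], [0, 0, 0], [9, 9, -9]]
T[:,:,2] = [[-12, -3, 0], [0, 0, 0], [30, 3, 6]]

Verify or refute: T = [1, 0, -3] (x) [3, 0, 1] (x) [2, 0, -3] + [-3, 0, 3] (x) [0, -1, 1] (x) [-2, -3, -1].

Reconstruct entry (0,0,0) from the claimed factors: Σₗ aₗ[0]bₗ[0]cₗ[0] = (1)·(3)·(2) + (-3)·(0)·(-2) = 6, but T[0,0,0] = 0. The claim is false.

No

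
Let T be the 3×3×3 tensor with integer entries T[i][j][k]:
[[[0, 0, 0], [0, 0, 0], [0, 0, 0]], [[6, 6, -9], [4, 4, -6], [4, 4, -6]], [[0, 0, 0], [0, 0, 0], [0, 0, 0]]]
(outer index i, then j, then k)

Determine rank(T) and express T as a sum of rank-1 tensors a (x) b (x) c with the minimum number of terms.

rank(T) = 1

Lower bound: T ≠ 0 (e.g. T[1,0,0] = 6), so rank(T) ≥ 1.
Upper bound: if T = a (x) b (x) c then every fibre of T is a multiple of the corresponding factor, so read the factors off the fibres through the nonzero entry T[1,0,0] = 6.
The mode-1 fibre T[:,0,0] = [0, 6, 0] gives a = [0, 1, 0] (primitive direction); the mode-2 fibre T[1,:,0] = [6, 4, 4] gives b = [3, 2, 2]; then c[k] = T[1,0,k] / (a[1]·b[0]) = [6, 6, -9] / 3 = [2, 2, -3].
Expanding [0, 1, 0] (x) [3, 2, 2] (x) [2, 2, -3] reproduces all 27 entries of T, so T = [0, 1, 0] (x) [3, 2, 2] (x) [2, 2, -3] and rank(T) ≤ 1.
These bounds meet, so rank(T) = 1.
Check entry T[1,2,0] = 4: (1)·(2)·(2) = 4.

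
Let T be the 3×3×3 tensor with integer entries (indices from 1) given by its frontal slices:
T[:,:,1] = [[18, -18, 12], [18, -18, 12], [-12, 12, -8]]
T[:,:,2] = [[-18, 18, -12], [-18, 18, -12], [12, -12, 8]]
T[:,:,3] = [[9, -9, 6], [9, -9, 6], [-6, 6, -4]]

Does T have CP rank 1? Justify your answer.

Yes

If T = a ⊗ b ⊗ c then every fibre of T is a multiple of the corresponding factor, so read the factors off the fibres through the nonzero entry T[1,1,1] = 18.
The mode-1 fibre T[:,1,1] = [18, 18, -12] gives a = (3, 3, -2) (primitive direction); the mode-2 fibre T[1,:,1] = [18, -18, 12] gives b = (3, -3, 2); then c[k] = T[1,1,k] / (a[1]·b[1]) = [18, -18, 9] / 9 = (2, -2, 1).
Expanding (3, 3, -2) ⊗ (3, -3, 2) ⊗ (2, -2, 1) reproduces all 27 entries of T, so T = (3, 3, -2) ⊗ (3, -3, 2) ⊗ (2, -2, 1) and rank(T) ≤ 1.
Equivalently every frontal slice T[:,:,k] is c[k] times the rank-1 matrix (3, 3, -2) ⊗ (3, -3, 2). So T has rank 1 (it is nonzero).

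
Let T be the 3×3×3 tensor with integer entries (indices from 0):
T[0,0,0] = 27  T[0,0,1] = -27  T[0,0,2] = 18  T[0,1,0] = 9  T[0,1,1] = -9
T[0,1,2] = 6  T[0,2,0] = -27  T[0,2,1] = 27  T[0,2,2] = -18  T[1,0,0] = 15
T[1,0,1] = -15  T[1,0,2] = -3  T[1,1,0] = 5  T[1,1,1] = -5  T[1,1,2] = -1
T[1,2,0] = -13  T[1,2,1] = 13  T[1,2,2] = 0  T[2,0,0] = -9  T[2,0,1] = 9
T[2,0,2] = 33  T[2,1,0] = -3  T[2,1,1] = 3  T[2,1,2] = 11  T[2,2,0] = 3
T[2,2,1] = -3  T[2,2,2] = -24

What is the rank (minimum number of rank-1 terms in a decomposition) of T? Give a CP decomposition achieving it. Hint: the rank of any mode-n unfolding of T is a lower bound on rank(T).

Lower bound: the mode-2 unfolding of T (rows indexed by j, columns by (i,k) = (0,0), (0,1), (0,2), (1,0), (1,1), (1,2), (2,0), (2,1), (2,2)) is [[27, -27, 18, 15, -15, -3, -9, 9, 33], [9, -9, 6, 5, -5, -1, -3, 3, 11], [-27, 27, -18, -13, 13, 0, 3, -3, -24]].
There the 2×2 minor on rows j ∈ {0, 2}, columns (i,k) ∈ {(0,0), (1,0)} is det [[27, 15], [-27, -13]] = 54 ≠ 0, so this unfolding has rank ≥ 2; CP rank is at least every unfolding rank, so rank(T) ≥ 2. (This is only a lower bound: in general the CP rank may exceed every unfolding rank, so we still need to exhibit 2 rank-1 terms summing to T.)
Upper bound — finding two terms. Write S_k = T[:,:,k] for the frontal slices: S₀ = [[27, 9, -27], [15, 5, -13], [-9, -3, 3]], S₁ = [[-27, -9, 27], [-15, -5, 13], [9, 3, -3]], S₂ = [[18, 6, -18], [-3, -1, 0], [33, 11, -24]].
If T = a₁ ⊗ b₁ ⊗ c₁ + a₂ ⊗ b₂ ⊗ c₂ then each S_k = c₁[k]·a₁b₁ᵀ + c₂[k]·a₂b₂ᵀ. S₀ and S₂ are linearly independent, so a₁b₁ᵀ and a₂b₂ᵀ must span the same plane of matrices: they are the rank-1 matrices of the form x·S₀ + y·S₂.
The 2×2 minor of x·S₀ + y·S₂ on rows {0,1}, columns {0,2} is 54·x² − 45·xy − 54·y² = 9·(2·x − 3·y)(3·x + 2·y), vanishing at (x:y) = (3:2) and (2:-3).
M₁ = 3·S₀ + 2·S₂ = [[117, 39, -117], [39, 13, -39], [39, 13, -39]] = 13·[3, 1, 1][3, 1, -3]ᵀ and M₂ = 2·S₀ − 3·S₂ = [[0, 0, 0], [39, 13, -26], [-117, -39, 78]] = 13·[0, 1, -3][3, 1, -2]ᵀ, so take a₁ = [3, 1, 1], b₁ = [3, 1, -3], a₂ = [0, 1, -3], b₂ = [3, 1, -2].
Each slice is an integer combination of E₁ = a₁b₁ᵀ and E₂ = a₂b₂ᵀ: S₀ = 3·E₁ + 2·E₂, S₁ = −3·E₁ − 2·E₂, S₂ = 2·E₁ − 3·E₂; reading off coefficients, c₁ = [3, -3, 2] and c₂ = [2, -2, -3].
Hence T = [3, 1, 1] ⊗ [3, 1, -3] ⊗ [3, -3, 2] + [0, 1, -3] ⊗ [3, 1, -2] ⊗ [2, -2, -3], so rank(T) ≤ 2.
These bounds meet, so rank(T) = 2.

rank(T) = 2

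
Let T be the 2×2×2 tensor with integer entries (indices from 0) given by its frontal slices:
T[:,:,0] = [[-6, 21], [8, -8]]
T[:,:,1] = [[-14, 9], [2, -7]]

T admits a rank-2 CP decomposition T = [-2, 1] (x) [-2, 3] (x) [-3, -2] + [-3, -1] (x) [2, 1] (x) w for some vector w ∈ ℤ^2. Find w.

Subtract the known terms from T to get the rank-1 residual R = [-3, -1] (x) [2, 1] (x) w, so R[i,j,k] = a[i]·b[j]·w[k]. Pick indices with nonzero a[0]·b[0] = (-3)·(2) = -6. Only the fibre through (0,0,·) is needed: R[0,0,:] = T[0,0,:] − Σₗ aₗ[0]bₗ[0]cₗ = [-6, -14] − (-2)·(-2)·[-3, -2] = [6, -6]. Then w[k] = R[0,0,k] / -6 for each k, giving w = [6, -6] / -6 = [-1, 1].

w = [-1, 1]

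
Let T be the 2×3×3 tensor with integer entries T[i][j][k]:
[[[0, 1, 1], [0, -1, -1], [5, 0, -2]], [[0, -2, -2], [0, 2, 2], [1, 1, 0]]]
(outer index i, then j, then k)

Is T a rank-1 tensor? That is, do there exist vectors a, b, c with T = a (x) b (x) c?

The mode-3 unfolding of T (rows indexed by k, columns by (i,j) = (0,0), (0,1), (0,2), (1,0), (1,1), (1,2)) is [[0, 0, 5, 0, 0, 1], [1, -1, 0, -2, 2, 1], [1, -1, -2, -2, 2, 0]].
There the 3×3 minor on rows k ∈ {0, 1, 2}, columns (i,j) ∈ {(0,0), (0,2), (1,2)} is det [[0, 5, 1], [1, 0, 1], [1, -2, 0]] = 3 ≠ 0, so this unfolding has rank ≥ 3; CP rank is at least every unfolding rank, so rank(T) ≥ 3.
In particular rank(T) ≥ 3 > 1, so T is not rank-1.

No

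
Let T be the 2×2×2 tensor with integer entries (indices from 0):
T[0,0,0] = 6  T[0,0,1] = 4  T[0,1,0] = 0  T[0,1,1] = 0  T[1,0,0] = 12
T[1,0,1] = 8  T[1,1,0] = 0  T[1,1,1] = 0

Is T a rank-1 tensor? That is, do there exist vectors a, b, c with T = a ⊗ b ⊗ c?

If T = a ⊗ b ⊗ c then every fibre of T is a multiple of the corresponding factor, so read the factors off the fibres through the nonzero entry T[0,0,0] = 6.
The mode-1 fibre T[:,0,0] = [6, 12] gives a = (1, 2) (primitive direction); the mode-2 fibre T[0,:,0] = [6, 0] gives b = (1, 0); then c[k] = T[0,0,k] / (a[0]·b[0]) = [6, 4] / 1 = (6, 4).
Expanding (1, 2) ⊗ (1, 0) ⊗ (6, 4) reproduces all 8 entries of T, so T = (1, 2) ⊗ (1, 0) ⊗ (6, 4) and rank(T) ≤ 1.
Equivalently every frontal slice T[:,:,k] is c[k] times the rank-1 matrix (1, 2) ⊗ (1, 0). So T has rank 1 (it is nonzero).

Yes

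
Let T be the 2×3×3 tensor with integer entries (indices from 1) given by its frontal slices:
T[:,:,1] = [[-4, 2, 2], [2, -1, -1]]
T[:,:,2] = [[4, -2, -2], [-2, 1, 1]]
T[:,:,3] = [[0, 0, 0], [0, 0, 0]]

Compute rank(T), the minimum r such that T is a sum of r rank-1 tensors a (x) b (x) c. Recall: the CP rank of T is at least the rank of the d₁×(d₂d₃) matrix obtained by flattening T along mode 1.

1

Lower bound: T ≠ 0 (e.g. T[1,1,1] = -4), so rank(T) ≥ 1.
Upper bound: if T = a (x) b (x) c then every fibre of T is a multiple of the corresponding factor, so read the factors off the fibres through the nonzero entry T[1,1,1] = -4.
The mode-1 fibre T[:,1,1] = [-4, 2] gives a = [2, -1] (primitive direction); the mode-2 fibre T[1,:,1] = [-4, 2, 2] gives b = [2, -1, -1]; then c[k] = T[1,1,k] / (a[1]·b[1]) = [-4, 4, 0] / 4 = [-1, 1, 0].
Expanding [2, -1] (x) [2, -1, -1] (x) [-1, 1, 0] reproduces all 18 entries of T, so T = [2, -1] (x) [2, -1, -1] (x) [-1, 1, 0] and rank(T) ≤ 1.
These bounds meet, so rank(T) = 1.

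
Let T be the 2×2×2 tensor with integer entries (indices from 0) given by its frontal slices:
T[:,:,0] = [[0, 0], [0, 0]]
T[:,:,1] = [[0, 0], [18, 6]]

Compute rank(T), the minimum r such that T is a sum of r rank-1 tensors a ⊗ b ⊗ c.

1

Lower bound: T ≠ 0 (e.g. T[1,0,1] = 18), so rank(T) ≥ 1.
Upper bound: the mode-1 fibre T[:,0,1] = [0, 18] gives a = [0, 1] (primitive direction); the mode-2 fibre T[1,:,1] = [18, 6] gives b = [3, 1]; then c[k] = T[1,0,k] / (a[1]·b[0]) = [0, 18] / 3 = [0, 6].
Expanding [0, 1] ⊗ [3, 1] ⊗ [0, 6] reproduces all 8 entries of T, so T = [0, 1] ⊗ [3, 1] ⊗ [0, 6] and rank(T) ≤ 1.
These bounds meet, so rank(T) = 1.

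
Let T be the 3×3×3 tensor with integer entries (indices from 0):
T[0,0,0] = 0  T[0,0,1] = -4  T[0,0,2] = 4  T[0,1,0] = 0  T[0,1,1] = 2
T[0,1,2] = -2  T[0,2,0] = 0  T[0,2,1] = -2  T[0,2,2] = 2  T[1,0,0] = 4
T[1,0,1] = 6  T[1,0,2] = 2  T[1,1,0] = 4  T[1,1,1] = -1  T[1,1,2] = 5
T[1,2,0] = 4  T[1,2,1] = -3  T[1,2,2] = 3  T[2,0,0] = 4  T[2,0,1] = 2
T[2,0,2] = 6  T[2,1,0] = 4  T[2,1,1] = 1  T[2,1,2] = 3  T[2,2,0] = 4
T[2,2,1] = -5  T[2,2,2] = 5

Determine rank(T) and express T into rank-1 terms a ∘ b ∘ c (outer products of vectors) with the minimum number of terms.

Lower bound: the mode-2 unfolding of T (rows indexed by j, columns by (i,k) = (0,0), (0,1), (0,2), (1,0), (1,1), (1,2), (2,0), (2,1), (2,2)) is [[0, -4, 4, 4, 6, 2, 4, 2, 6], [0, 2, -2, 4, -1, 5, 4, 1, 3], [0, -2, 2, 4, -3, 3, 4, -5, 5]].
There the 3×3 minor on rows j ∈ {0, 1, 2}, columns (i,k) ∈ {(0,1), (1,0), (1,1)} is det [[-4, 4, 6], [2, 4, -1], [-2, 4, -3]] = 160 ≠ 0, so this unfolding has rank ≥ 3; CP rank is at least every unfolding rank, so rank(T) ≥ 3. (Unfolding ranks only ever bound the CP rank from below — rank(T) can be strictly larger than all of them — so the matching upper bound has to come from an explicit 3-term decomposition.)
Upper bound: T is a sum of 3 rank-1 terms, T = [0, 1, 1] ∘ [1, 0, -1] ∘ [0, 4, 0] + [0, 1, 1] ∘ [1, 1, 1] ∘ [4, 0, 4] + [2, -1, 1] ∘ [2, -1, 1] ∘ [0, -1, 1] (one valid choice — decompositions are not unique — normalised so each a, b is primitive with positive first nonzero entry; check it by expanding all entries), so rank(T) ≤ 3.
These bounds meet, so rank(T) = 3.
Check entry T[1,2,0] = 4: (1)·(-1)·(0) + (1)·(1)·(4) + (-1)·(1)·(0) = 4.

rank(T) = 3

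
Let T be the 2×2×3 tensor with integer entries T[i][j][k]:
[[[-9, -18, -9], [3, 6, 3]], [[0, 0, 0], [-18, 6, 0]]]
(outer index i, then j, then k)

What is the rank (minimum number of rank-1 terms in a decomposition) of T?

2

Lower bound: the mode-2 unfolding of T (rows indexed by j, columns by (i,k) = (0,0), (0,1), (0,2), (1,0), (1,1), (1,2)) is [[-9, -18, -9, 0, 0, 0], [3, 6, 3, -18, 6, 0]].
There the 2×2 minor on rows j ∈ {0, 1}, columns (i,k) ∈ {(0,0), (1,0)} is det [[-9, 0], [3, -18]] = 162 ≠ 0, so this unfolding has rank ≥ 2; CP rank is at least every unfolding rank, so rank(T) ≥ 2. (Flattening ranks never certify an upper bound on CP rank; for that we must actually write T with 2 rank-1 terms.)
Upper bound — finding two terms. Write S_k = T[:,:,k] for the frontal slices: S₀ = [[-9, 3], [0, -18]], S₁ = [[-18, 6], [0, 6]], S₂ = [[-9, 3], [0, 0]].
If T = a₁ (x) b₁ (x) c₁ + a₂ (x) b₂ (x) c₂ then each S_k = c₁[k]·a₁b₁ᵀ + c₂[k]·a₂b₂ᵀ. S₀ and S₁ are linearly independent, so a₁b₁ᵀ and a₂b₂ᵀ must span the same plane of matrices: they are the rank-1 matrices of the form x·S₀ + y·S₁.
det(x·S₀ + y·S₁) is 162·x² + 270·xy − 108·y² = 54·(x + 2·y)(3·x − y), vanishing at (x:y) = (2:-1) and (1:3).
M₁ = 2·S₀ − S₁ = [[0, 0], [0, -42]] = (-42)·(0, 1)(0, 1)ᵀ and M₂ = S₀ + 3·S₁ = [[-63, 21], [0, 0]] = (-21)·(1, 0)(3, -1)ᵀ, so take a₁ = (0, 1), b₁ = (0, 1), a₂ = (1, 0), b₂ = (3, -1).
Each slice is an integer combination of E₁ = a₁b₁ᵀ and E₂ = a₂b₂ᵀ: S₀ = −18·E₁ − 3·E₂, S₁ = 6·E₁ − 6·E₂, S₂ = −3·E₂; reading off coefficients, c₁ = (-18, 6, 0) and c₂ = (-3, -6, -3).
Hence T = (0, 1) (x) (0, 1) (x) (-18, 6, 0) + (1, 0) (x) (3, -1) (x) (-3, -6, -3), so rank(T) ≤ 2.
These bounds meet, so rank(T) = 2.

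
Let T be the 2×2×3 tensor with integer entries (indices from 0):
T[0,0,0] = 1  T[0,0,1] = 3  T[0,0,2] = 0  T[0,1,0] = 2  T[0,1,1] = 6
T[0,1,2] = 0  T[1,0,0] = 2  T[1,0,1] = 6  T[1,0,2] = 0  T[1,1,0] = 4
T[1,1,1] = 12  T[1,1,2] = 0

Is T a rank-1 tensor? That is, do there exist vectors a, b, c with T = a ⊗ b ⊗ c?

If T = a ⊗ b ⊗ c then every fibre of T is a multiple of the corresponding factor, so read the factors off the fibres through the nonzero entry T[0,0,0] = 1.
The mode-1 fibre T[:,0,0] = [1, 2] gives a = [1, 2] (primitive direction); the mode-2 fibre T[0,:,0] = [1, 2] gives b = [1, 2]; then c[k] = T[0,0,k] / (a[0]·b[0]) = [1, 3, 0] / 1 = [1, 3, 0].
Expanding [1, 2] ⊗ [1, 2] ⊗ [1, 3, 0] reproduces all 12 entries of T, so T = [1, 2] ⊗ [1, 2] ⊗ [1, 3, 0] and rank(T) ≤ 1.
Equivalently every frontal slice T[:,:,k] is c[k] times the rank-1 matrix [1, 2] ⊗ [1, 2]. So T has rank 1 (it is nonzero).

Yes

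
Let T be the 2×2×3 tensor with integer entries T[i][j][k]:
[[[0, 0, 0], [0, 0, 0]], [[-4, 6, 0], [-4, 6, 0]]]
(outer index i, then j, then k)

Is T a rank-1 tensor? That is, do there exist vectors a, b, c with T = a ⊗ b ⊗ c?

If T = a ⊗ b ⊗ c then every fibre of T is a multiple of the corresponding factor, so read the factors off the fibres through the nonzero entry T[1,0,0] = -4.
The mode-1 fibre T[:,0,0] = [0, -4] gives a = [0, 1] (primitive direction); the mode-2 fibre T[1,:,0] = [-4, -4] gives b = [1, 1]; then c[k] = T[1,0,k] / (a[1]·b[0]) = [-4, 6, 0] / 1 = [-4, 6, 0].
Expanding [0, 1] ⊗ [1, 1] ⊗ [-4, 6, 0] reproduces all 12 entries of T, so T = [0, 1] ⊗ [1, 1] ⊗ [-4, 6, 0] and rank(T) ≤ 1.
Equivalently every frontal slice T[:,:,k] is c[k] times the rank-1 matrix [0, 1] ⊗ [1, 1]. So T has rank 1 (it is nonzero).

Yes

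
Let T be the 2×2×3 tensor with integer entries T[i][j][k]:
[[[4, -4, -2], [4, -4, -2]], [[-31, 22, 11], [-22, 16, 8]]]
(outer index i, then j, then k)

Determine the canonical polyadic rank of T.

2

Lower bound: in the mode-1 unfolding of T (rows indexed by i, columns by (j,k)) the 2×2 minor on rows i ∈ {0, 1}, columns (j,k) ∈ {(0,0), (0,1)} is det [[4, -4], [-31, 22]] = -36 ≠ 0, so that unfolding has rank ≥ 2 and hence rank(T) ≥ 2 (CP rank is at least every unfolding rank, though it can be larger).
Upper bound: with S_k = T[:,:,k], the two rank-1 terms a₁b₁ᵀ, a₂b₂ᵀ are the rank-1 members of the pencil x·S₀ + y·S₁.
det(x·S₀ + y·S₁) is 36·x² − 60·xy + 24·y² = 12·(3·x − 2·y)(x − y), vanishing at (x:y) = (2:3) and (1:1).
M₁ = 2·S₀ + 3·S₁ = [[-4, -4], [4, 4]] = (-4)·(1, -1)(1, 1)ᵀ and M₂ = S₀ + S₁ = [[0, 0], [-9, -6]] = (-3)·(0, 1)(3, 2)ᵀ, so take a₁ = (1, -1), b₁ = (1, 1), a₂ = (0, 1), b₂ = (3, 2).
Each slice is an integer combination of E₁ = a₁b₁ᵀ and E₂ = a₂b₂ᵀ: S₀ = 4·E₁ − 9·E₂, S₁ = −4·E₁ + 6·E₂, S₂ = −2·E₁ + 3·E₂; reading off coefficients, c₁ = (4, -4, -2) and c₂ = (-9, 6, 3).
Hence T = (1, -1) ⊗ (1, 1) ⊗ (4, -4, -2) + (0, 1) ⊗ (3, 2) ⊗ (-9, 6, 3), so rank(T) ≤ 2.
These bounds meet, so rank(T) = 2.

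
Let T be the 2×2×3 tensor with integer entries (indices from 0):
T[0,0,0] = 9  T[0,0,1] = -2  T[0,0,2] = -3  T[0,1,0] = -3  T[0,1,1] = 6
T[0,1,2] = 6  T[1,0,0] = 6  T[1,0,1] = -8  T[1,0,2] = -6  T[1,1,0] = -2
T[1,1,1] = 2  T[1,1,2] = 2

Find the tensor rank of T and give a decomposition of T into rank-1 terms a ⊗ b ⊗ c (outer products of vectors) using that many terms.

Lower bound: the mode-3 unfolding of T (rows indexed by k, columns by (i,j) = (0,0), (0,1), (1,0), (1,1)) is [[9, -3, 6, -2], [-2, 6, -8, 2], [-3, 6, -6, 2]].
There the 3×3 minor on rows k ∈ {0, 1, 2}, columns (i,j) ∈ {(0,0), (0,1), (1,0)} is det [[9, -3, 6], [-2, 6, -8], [-3, 6, -6]] = 108 ≠ 0, so this unfolding has rank ≥ 3; CP rank is at least every unfolding rank, so rank(T) ≥ 3. (This is only a lower bound: in general the CP rank may exceed every unfolding rank, so we still need to exhibit 3 rank-1 terms summing to T.)
Upper bound: T is a sum of 3 rank-1 terms, T = [1, -2] ⊗ [1, 0] ⊗ [-1, 2, 1] + [1, 0] ⊗ [2, 1] ⊗ [1, 2, 2] + [2, 1] ⊗ [2, -1] ⊗ [2, -2, -2] (one valid choice — decompositions are not unique — normalised so each a, b is primitive with positive first nonzero entry; check it by expanding all entries), so rank(T) ≤ 3.
These bounds meet, so rank(T) = 3.

rank(T) = 3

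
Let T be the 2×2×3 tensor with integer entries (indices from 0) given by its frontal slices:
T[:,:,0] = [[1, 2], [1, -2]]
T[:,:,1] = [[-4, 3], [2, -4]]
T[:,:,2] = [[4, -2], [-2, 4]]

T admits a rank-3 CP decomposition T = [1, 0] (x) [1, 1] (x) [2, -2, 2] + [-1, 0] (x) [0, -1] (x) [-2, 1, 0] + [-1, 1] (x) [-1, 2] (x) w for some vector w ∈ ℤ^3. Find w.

Subtract the known terms from T to get the rank-1 residual R = [-1, 1] (x) [-1, 2] (x) w, so R[i,j,k] = a[i]·b[j]·w[k]. Pick indices with nonzero a[0]·b[0] = (-1)·(-1) = 1. Only the fibre through (0,0,·) is needed: R[0,0,:] = T[0,0,:] − Σₗ aₗ[0]bₗ[0]cₗ = [1, -4, 4] − (1)·(1)·[2, -2, 2] − (-1)·(0)·[-2, 1, 0] = [-1, -2, 2]. Then w[k] = R[0,0,k] / 1 for each k, giving w = [-1, -2, 2] / 1 = [-1, -2, 2].

w = [-1, -2, 2]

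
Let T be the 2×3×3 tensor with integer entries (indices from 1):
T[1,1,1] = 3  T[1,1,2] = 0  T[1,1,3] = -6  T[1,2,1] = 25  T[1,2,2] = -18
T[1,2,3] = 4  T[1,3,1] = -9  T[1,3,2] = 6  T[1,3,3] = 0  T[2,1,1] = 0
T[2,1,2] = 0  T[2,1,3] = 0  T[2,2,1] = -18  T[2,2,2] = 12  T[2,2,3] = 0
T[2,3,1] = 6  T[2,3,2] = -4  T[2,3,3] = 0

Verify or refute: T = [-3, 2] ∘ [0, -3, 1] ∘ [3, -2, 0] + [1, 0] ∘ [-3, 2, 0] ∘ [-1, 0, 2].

Reconstruct entrywise from the claimed factors. For example, T[1,3,2] = 6 and Σₗ aₗ[1]bₗ[3]cₗ[2] = (-3)·(1)·(-2) + (1)·(0)·(0) = 6; checking all 18 entries, every one matches. The claim holds.

Yes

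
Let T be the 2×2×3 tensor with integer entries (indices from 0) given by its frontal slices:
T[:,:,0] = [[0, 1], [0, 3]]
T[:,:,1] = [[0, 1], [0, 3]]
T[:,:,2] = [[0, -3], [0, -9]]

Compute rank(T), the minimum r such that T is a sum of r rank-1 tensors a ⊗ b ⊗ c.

1

Lower bound: T ≠ 0 (e.g. T[0,1,0] = 1), so rank(T) ≥ 1.
Upper bound: the mode-1 fibre T[:,1,0] = [1, 3] gives a = [1, 3] (primitive direction); the mode-2 fibre T[0,:,0] = [0, 1] gives b = [0, 1]; then c[k] = T[0,1,k] / (a[0]·b[1]) = [1, 1, -3] / 1 = [1, 1, -3].
Expanding [1, 3] ⊗ [0, 1] ⊗ [1, 1, -3] reproduces all 12 entries of T, so T = [1, 3] ⊗ [0, 1] ⊗ [1, 1, -3] and rank(T) ≤ 1.
These bounds meet, so rank(T) = 1.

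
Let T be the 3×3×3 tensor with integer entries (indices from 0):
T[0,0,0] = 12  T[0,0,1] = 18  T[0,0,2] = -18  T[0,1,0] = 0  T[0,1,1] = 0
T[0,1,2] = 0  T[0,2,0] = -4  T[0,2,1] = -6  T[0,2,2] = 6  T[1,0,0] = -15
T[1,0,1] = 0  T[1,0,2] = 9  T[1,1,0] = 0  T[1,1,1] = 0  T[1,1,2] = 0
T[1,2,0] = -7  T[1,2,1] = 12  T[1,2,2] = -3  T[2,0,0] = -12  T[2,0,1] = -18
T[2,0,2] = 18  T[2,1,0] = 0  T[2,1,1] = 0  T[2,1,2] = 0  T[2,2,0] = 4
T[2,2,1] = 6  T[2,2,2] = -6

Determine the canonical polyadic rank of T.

Lower bound: the mode-1 unfolding of T (rows indexed by i, columns by (j,k) = (0,0), (0,1), (0,2), (1,0), (1,1), (1,2), (2,0), (2,1), (2,2)) is [[12, 18, -18, 0, 0, 0, -4, -6, 6], [-15, 0, 9, 0, 0, 0, -7, 12, -3], [-12, -18, 18, 0, 0, 0, 4, 6, -6]].
There the 2×2 minor on rows i ∈ {0, 1}, columns (j,k) ∈ {(0,0), (0,1)} is det [[12, 18], [-15, 0]] = 270 ≠ 0, so this unfolding has rank ≥ 2; CP rank is at least every unfolding rank, so rank(T) ≥ 2. (Unfolding ranks only ever bound the CP rank from below — rank(T) can be strictly larger than all of them — so the matching upper bound has to come from an explicit 2-term decomposition.)
Upper bound — finding two terms. Write S_k = T[:,:,k] for the frontal slices: S₀ = [[12, 0, -4], [-15, 0, -7], [-12, 0, 4]], S₁ = [[18, 0, -6], [0, 0, 12], [-18, 0, 6]], S₂ = [[-18, 0, 6], [9, 0, -3], [18, 0, -6]].
If T = a₁ (x) b₁ (x) c₁ + a₂ (x) b₂ (x) c₂ then each S_k = c₁[k]·a₁b₁ᵀ + c₂[k]·a₂b₂ᵀ. S₀ and S₁ are linearly independent, so a₁b₁ᵀ and a₂b₂ᵀ must span the same plane of matrices: they are the rank-1 matrices of the form x·S₀ + y·S₁.
The 2×2 minor of x·S₀ + y·S₁ on rows {0,1}, columns {0,2} is −144·x² − 72·xy + 216·y² = (-72)·(2·x + 3·y)(x − y), vanishing at (x:y) = (3:-2) and (1:1).
M₁ = 3·S₀ − 2·S₁ = [[0, 0, 0], [-45, 0, -45], [0, 0, 0]] = (-45)·(0, 1, 0)(1, 0, 1)ᵀ and M₂ = S₀ + S₁ = [[30, 0, -10], [-15, 0, 5], [-30, 0, 10]] = 5·(2, -1, -2)(3, 0, -1)ᵀ, so take a₁ = (0, 1, 0), b₁ = (1, 0, 1), a₂ = (2, -1, -2), b₂ = (3, 0, -1).
Each slice is an integer combination of E₁ = a₁b₁ᵀ and E₂ = a₂b₂ᵀ: S₀ = −9·E₁ + 2·E₂, S₁ = 9·E₁ + 3·E₂, S₂ = −3·E₂; reading off coefficients, c₁ = (-9, 9, 0) and c₂ = (2, 3, -3).
Hence T = (0, 1, 0) (x) (1, 0, 1) (x) (-9, 9, 0) + (2, -1, -2) (x) (3, 0, -1) (x) (2, 3, -3), so rank(T) ≤ 2.
These bounds meet, so rank(T) = 2.

2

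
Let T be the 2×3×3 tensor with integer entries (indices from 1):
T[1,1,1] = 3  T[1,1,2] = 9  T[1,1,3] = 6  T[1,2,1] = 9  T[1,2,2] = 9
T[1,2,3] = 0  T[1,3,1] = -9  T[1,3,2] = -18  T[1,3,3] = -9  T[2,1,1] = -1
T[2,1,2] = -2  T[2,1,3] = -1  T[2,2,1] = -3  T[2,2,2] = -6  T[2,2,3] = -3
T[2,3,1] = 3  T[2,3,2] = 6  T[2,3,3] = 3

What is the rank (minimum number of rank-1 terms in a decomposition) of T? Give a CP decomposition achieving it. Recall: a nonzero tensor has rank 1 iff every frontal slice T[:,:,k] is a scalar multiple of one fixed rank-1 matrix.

Lower bound: the mode-3 unfolding of T (rows indexed by k, columns by (i,j) = (1,1), (1,2), (1,3), (2,1), (2,2), (2,3)) is [[3, 9, -9, -1, -3, 3], [9, 9, -18, -2, -6, 6], [6, 0, -9, -1, -3, 3]].
There the 2×2 minor on rows k ∈ {1, 2}, columns (i,j) ∈ {(1,1), (1,2)} is det [[3, 9], [9, 9]] = -54 ≠ 0, so this unfolding has rank ≥ 2; CP rank is at least every unfolding rank, so rank(T) ≥ 2. (This is only a lower bound: in general the CP rank may exceed every unfolding rank, so we still need to exhibit 2 rank-1 terms summing to T.)
Upper bound — finding two terms. Write S_k = T[:,:,k] for the frontal slices: S₁ = [[3, 9, -9], [-1, -3, 3]], S₂ = [[9, 9, -18], [-2, -6, 6]], S₃ = [[6, 0, -9], [-1, -3, 3]].
If T = a₁ ⊗ b₁ ⊗ c₁ + a₂ ⊗ b₂ ⊗ c₂ then each S_k = c₁[k]·a₁b₁ᵀ + c₂[k]·a₂b₂ᵀ. S₁ and S₂ are linearly independent, so a₁b₁ᵀ and a₂b₂ᵀ must span the same plane of matrices: they are the rank-1 matrices of the form x·S₁ + y·S₂.
The 2×2 minor of x·S₁ + y·S₂ on rows {1,2}, columns {1,2} is −18·xy − 36·y² = (-18)·(x + 2·y)(y), vanishing at (x:y) = (2:-1) and (1:0).
M₁ = 2·S₁ − S₂ = [[-3, 9, 0], [0, 0, 0]] = (-3)·[1, 0][1, -3, 0]ᵀ and M₂ = S₁ = [[3, 9, -9], [-1, -3, 3]] = [3, -1][1, 3, -3]ᵀ, so take a₁ = [1, 0], b₁ = [1, -3, 0], a₂ = [3, -1], b₂ = [1, 3, -3].
Each slice is an integer combination of E₁ = a₁b₁ᵀ and E₂ = a₂b₂ᵀ: S₁ = E₂, S₂ = 3·E₁ + 2·E₂, S₃ = 3·E₁ + E₂; reading off coefficients, c₁ = [0, 3, 3] and c₂ = [1, 2, 1].
Hence T = [1, 0] ⊗ [1, -3, 0] ⊗ [0, 3, 3] + [3, -1] ⊗ [1, 3, -3] ⊗ [1, 2, 1], so rank(T) ≤ 2.
These bounds meet, so rank(T) = 2.
Check entry T[2,2,3] = -3: (0)·(-3)·(3) + (-1)·(3)·(1) = -3.

rank(T) = 2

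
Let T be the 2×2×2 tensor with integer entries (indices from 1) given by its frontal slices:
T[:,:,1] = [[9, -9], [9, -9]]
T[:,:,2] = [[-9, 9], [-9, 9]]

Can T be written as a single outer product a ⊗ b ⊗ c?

If T = a ⊗ b ⊗ c then every fibre of T is a multiple of the corresponding factor, so read the factors off the fibres through the nonzero entry T[1,1,1] = 9.
The mode-1 fibre T[:,1,1] = [9, 9] gives a = (1, 1) (primitive direction); the mode-2 fibre T[1,:,1] = [9, -9] gives b = (1, -1); then c[k] = T[1,1,k] / (a[1]·b[1]) = [9, -9] / 1 = (9, -9).
Expanding (1, 1) ⊗ (1, -1) ⊗ (9, -9) reproduces all 8 entries of T, so T = (1, 1) ⊗ (1, -1) ⊗ (9, -9) and rank(T) ≤ 1.
Equivalently every frontal slice T[:,:,k] is c[k] times the rank-1 matrix (1, 1) ⊗ (1, -1). So T has rank 1 (it is nonzero).

Yes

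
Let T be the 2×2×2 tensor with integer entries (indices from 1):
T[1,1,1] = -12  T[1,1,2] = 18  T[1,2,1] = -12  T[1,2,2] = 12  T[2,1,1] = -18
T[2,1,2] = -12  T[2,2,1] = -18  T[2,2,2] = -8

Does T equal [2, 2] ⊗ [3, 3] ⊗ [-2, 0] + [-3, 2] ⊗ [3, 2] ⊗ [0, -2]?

No

Reconstruct entry (2,1,1) from the claimed factors: Σₗ aₗ[2]bₗ[1]cₗ[1] = (2)·(3)·(-2) + (2)·(3)·(0) = -12, but T[2,1,1] = -18. The claim is false.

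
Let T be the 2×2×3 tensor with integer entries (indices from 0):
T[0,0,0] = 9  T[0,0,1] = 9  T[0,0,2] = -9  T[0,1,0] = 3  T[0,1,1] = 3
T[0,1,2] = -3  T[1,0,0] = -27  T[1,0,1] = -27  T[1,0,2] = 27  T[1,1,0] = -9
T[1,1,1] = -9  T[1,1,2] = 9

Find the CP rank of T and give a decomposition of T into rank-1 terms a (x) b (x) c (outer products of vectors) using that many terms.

rank(T) = 1

Lower bound: T ≠ 0 (e.g. T[0,0,0] = 9), so rank(T) ≥ 1.
Upper bound: if T = a (x) b (x) c then every fibre of T is a multiple of the corresponding factor, so read the factors off the fibres through the nonzero entry T[0,0,0] = 9.
The mode-1 fibre T[:,0,0] = [9, -27] gives a = [1, -3] (primitive direction); the mode-2 fibre T[0,:,0] = [9, 3] gives b = [3, 1]; then c[k] = T[0,0,k] / (a[0]·b[0]) = [9, 9, -9] / 3 = [3, 3, -3].
Expanding [1, -3] (x) [3, 1] (x) [3, 3, -3] reproduces all 12 entries of T, so T = [1, -3] (x) [3, 1] (x) [3, 3, -3] and rank(T) ≤ 1.
These bounds meet, so rank(T) = 1.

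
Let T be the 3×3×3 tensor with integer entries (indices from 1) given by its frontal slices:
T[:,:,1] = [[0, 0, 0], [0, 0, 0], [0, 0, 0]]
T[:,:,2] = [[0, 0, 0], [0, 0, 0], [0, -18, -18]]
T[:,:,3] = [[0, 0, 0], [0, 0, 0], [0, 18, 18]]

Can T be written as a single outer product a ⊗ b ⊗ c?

Yes

If T = a ⊗ b ⊗ c then every fibre of T is a multiple of the corresponding factor, so read the factors off the fibres through the nonzero entry T[3,2,2] = -18.
The mode-1 fibre T[:,2,2] = [0, 0, -18] gives a = [0, 0, 1] (primitive direction); the mode-2 fibre T[3,:,2] = [0, -18, -18] gives b = [0, 1, 1]; then c[k] = T[3,2,k] / (a[3]·b[2]) = [0, -18, 18] / 1 = [0, -18, 18].
Expanding [0, 0, 1] ⊗ [0, 1, 1] ⊗ [0, -18, 18] reproduces all 27 entries of T, so T = [0, 0, 1] ⊗ [0, 1, 1] ⊗ [0, -18, 18] and rank(T) ≤ 1.
Equivalently every frontal slice T[:,:,k] is c[k] times the rank-1 matrix [0, 0, 1] ⊗ [0, 1, 1]. So T has rank 1 (it is nonzero).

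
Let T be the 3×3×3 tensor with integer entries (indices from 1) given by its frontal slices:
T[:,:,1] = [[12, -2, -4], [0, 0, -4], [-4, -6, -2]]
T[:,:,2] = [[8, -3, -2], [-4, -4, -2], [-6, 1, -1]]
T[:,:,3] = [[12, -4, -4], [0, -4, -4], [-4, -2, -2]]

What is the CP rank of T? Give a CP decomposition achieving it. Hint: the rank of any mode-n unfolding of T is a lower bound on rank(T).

Lower bound: in the mode-1 unfolding of T (rows indexed by i, columns by (j,k)) the 3×3 minor on rows i ∈ {1, 2, 3}, columns (j,k) ∈ {(1,1), (1,2), (2,1)} is det [[12, 8, -2], [0, -4, 0], [-4, -6, -6]] = 320 ≠ 0, so that unfolding has rank ≥ 3 and hence rank(T) ≥ 3 (CP rank is at least every unfolding rank, though it can be larger).
Upper bound: T is a sum of 3 rank-1 terms, T = (1, -2, -2) ⊗ (1, 0, 0) ⊗ (4, 4, 4) + (1, 2, -2) ⊗ (0, 1, 0) ⊗ (2, -1, 0) + (2, 2, 1) ⊗ (2, -1, -1) ⊗ (2, 1, 2) (one valid choice — decompositions are not unique — normalised so each a, b is primitive with positive first nonzero entry; check it by expanding all entries), so rank(T) ≤ 3.
These bounds meet, so rank(T) = 3.

rank(T) = 3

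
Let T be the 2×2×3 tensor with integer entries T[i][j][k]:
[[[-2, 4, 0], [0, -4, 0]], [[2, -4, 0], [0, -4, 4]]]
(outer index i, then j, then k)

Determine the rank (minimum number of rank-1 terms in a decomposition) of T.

3

Lower bound: the mode-3 unfolding of T (rows indexed by k, columns by (i,j) = (0,0), (0,1), (1,0), (1,1)) is [[-2, 0, 2, 0], [4, -4, -4, -4], [0, 0, 0, 4]].
There the 3×3 minor on rows k ∈ {0, 1, 2}, columns (i,j) ∈ {(0,0), (0,1), (1,1)} is det [[-2, 0, 0], [4, -4, -4], [0, 0, 4]] = 32 ≠ 0, so this unfolding has rank ≥ 3; CP rank is at least every unfolding rank, so rank(T) ≥ 3. (Flattening ranks never certify an upper bound on CP rank; for that we must actually write T with 3 rank-1 terms.)
Upper bound: T is a sum of 3 rank-1 terms, T = [0, 1] ∘ [0, 1] ∘ [0, -8, 4] + [1, -1] ∘ [1, -1] ∘ [0, 4, 0] + [1, -1] ∘ [1, 0] ∘ [-2, 0, 0] (one valid choice — decompositions are not unique — normalised so each a, b is primitive with positive first nonzero entry; check it by expanding all entries), so rank(T) ≤ 3.
These bounds meet, so rank(T) = 3.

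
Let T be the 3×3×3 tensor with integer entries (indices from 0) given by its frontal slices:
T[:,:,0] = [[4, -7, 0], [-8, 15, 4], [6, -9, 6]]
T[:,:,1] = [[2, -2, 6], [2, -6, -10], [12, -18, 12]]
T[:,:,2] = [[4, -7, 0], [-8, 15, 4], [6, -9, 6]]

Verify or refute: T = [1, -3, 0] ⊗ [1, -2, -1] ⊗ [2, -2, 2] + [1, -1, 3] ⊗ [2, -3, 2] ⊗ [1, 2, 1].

Yes

Reconstruct entrywise from the claimed factors. For example, T[2,2,0] = 6 and Σₗ aₗ[2]bₗ[2]cₗ[0] = (0)·(-1)·(2) + (3)·(2)·(1) = 6; checking all 27 entries, every one matches. The claim holds.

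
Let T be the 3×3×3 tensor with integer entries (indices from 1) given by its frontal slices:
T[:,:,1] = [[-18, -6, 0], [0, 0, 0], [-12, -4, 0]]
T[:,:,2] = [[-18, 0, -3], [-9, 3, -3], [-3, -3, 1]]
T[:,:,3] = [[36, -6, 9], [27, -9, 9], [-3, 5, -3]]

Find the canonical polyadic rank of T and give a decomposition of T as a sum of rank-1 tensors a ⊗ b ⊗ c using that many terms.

rank(T) = 2

Lower bound: the mode-1 unfolding of T (rows indexed by i, columns by (j,k) = (1,1), (1,2), (1,3), (2,1), (2,2), (2,3), (3,1), (3,2), (3,3)) is [[-18, -18, 36, -6, 0, -6, 0, -3, 9], [0, -9, 27, 0, 3, -9, 0, -3, 9], [-12, -3, -3, -4, -3, 5, 0, 1, -3]].
There the 2×2 minor on rows i ∈ {1, 2}, columns (j,k) ∈ {(1,1), (1,2)} is det [[-18, -18], [0, -9]] = 162 ≠ 0, so this unfolding has rank ≥ 2; CP rank is at least every unfolding rank, so rank(T) ≥ 2. (Flattening ranks never certify an upper bound on CP rank; for that we must actually write T with 2 rank-1 terms.)
Upper bound — finding two terms. Write S_k = T[:,:,k] for the frontal slices: S₁ = [[-18, -6, 0], [0, 0, 0], [-12, -4, 0]], S₂ = [[-18, 0, -3], [-9, 3, -3], [-3, -3, 1]], S₃ = [[36, -6, 9], [27, -9, 9], [-3, 5, -3]].
If T = a₁ ⊗ b₁ ⊗ c₁ + a₂ ⊗ b₂ ⊗ c₂ then each S_k = c₁[k]·a₁b₁ᵀ + c₂[k]·a₂b₂ᵀ. S₁ and S₂ are linearly independent, so a₁b₁ᵀ and a₂b₂ᵀ must span the same plane of matrices: they are the rank-1 matrices of the form x·S₁ + y·S₂.
The 2×2 minor of x·S₁ + y·S₂ on rows {1,2}, columns {1,2} is −108·xy − 54·y² = (-54)·(y)(2·x + y), vanishing at (x:y) = (1:0) and (1:-2).
M₁ = S₁ = [[-18, -6, 0], [0, 0, 0], [-12, -4, 0]] = (-2)·(3, 0, 2)(3, 1, 0)ᵀ and M₂ = S₁ − 2·S₂ = [[18, -6, 6], [18, -6, 6], [-6, 2, -2]] = 2·(3, 3, -1)(3, -1, 1)ᵀ, so take a₁ = (3, 0, 2), b₁ = (3, 1, 0), a₂ = (3, 3, -1), b₂ = (3, -1, 1).
Each slice is an integer combination of E₁ = a₁b₁ᵀ and E₂ = a₂b₂ᵀ: S₁ = −2·E₁, S₂ = −E₁ − E₂, S₃ = E₁ + 3·E₂; reading off coefficients, c₁ = (-2, -1, 1) and c₂ = (0, -1, 3).
Hence T = (3, 0, 2) ⊗ (3, 1, 0) ⊗ (-2, -1, 1) + (3, 3, -1) ⊗ (3, -1, 1) ⊗ (0, -1, 3), so rank(T) ≤ 2.
These bounds meet, so rank(T) = 2.
Check entry T[2,2,3] = -9: (0)·(1)·(1) + (3)·(-1)·(3) = -9.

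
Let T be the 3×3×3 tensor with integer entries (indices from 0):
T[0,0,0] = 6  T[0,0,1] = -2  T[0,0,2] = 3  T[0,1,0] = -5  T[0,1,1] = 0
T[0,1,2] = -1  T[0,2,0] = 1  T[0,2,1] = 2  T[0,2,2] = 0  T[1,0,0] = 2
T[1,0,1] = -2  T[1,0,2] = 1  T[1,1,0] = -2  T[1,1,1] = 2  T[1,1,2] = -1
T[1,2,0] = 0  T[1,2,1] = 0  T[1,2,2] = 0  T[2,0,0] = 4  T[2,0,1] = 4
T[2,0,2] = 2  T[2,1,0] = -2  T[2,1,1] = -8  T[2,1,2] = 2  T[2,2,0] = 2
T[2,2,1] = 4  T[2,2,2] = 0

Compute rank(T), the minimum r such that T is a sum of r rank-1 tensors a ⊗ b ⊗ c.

3

Lower bound: in the mode-3 unfolding of T (rows indexed by k, columns by (i,j)) the 3×3 minor on rows k ∈ {0, 1, 2}, columns (i,j) ∈ {(0,0), (0,1), (0,2)} is det [[6, -5, 1], [-2, 0, 2], [3, -1, 0]] = -16 ≠ 0, so that unfolding has rank ≥ 3 and hence rank(T) ≥ 3 (CP rank is at least every unfolding rank, though it can be larger).
Upper bound: T is a sum of 3 rank-1 terms, T = [1, 0, 2] ⊗ [1, -2, 1] ⊗ [1, 2, 0] + [1, 0, 2] ⊗ [1, 1, 0] ⊗ [1, 0, 1] + [2, 1, 0] ⊗ [1, -1, 0] ⊗ [2, -2, 1] (one valid choice — decompositions are not unique — normalised so each a, b is primitive with positive first nonzero entry; check it by expanding all entries), so rank(T) ≤ 3.
These bounds meet, so rank(T) = 3.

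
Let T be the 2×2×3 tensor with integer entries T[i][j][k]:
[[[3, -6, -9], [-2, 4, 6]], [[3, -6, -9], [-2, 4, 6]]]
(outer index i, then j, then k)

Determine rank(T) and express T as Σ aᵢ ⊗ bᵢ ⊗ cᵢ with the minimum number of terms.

Lower bound: T ≠ 0 (e.g. T[0,0,0] = 3), so rank(T) ≥ 1.
Upper bound: if T = a ⊗ b ⊗ c then every fibre of T is a multiple of the corresponding factor, so read the factors off the fibres through the nonzero entry T[0,0,0] = 3.
The mode-1 fibre T[:,0,0] = [3, 3] gives a = (1, 1) (primitive direction); the mode-2 fibre T[0,:,0] = [3, -2] gives b = (3, -2); then c[k] = T[0,0,k] / (a[0]·b[0]) = [3, -6, -9] / 3 = (1, -2, -3).
Expanding (1, 1) ⊗ (3, -2) ⊗ (1, -2, -3) reproduces all 12 entries of T, so T = (1, 1) ⊗ (3, -2) ⊗ (1, -2, -3) and rank(T) ≤ 1.
These bounds meet, so rank(T) = 1.

rank(T) = 1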